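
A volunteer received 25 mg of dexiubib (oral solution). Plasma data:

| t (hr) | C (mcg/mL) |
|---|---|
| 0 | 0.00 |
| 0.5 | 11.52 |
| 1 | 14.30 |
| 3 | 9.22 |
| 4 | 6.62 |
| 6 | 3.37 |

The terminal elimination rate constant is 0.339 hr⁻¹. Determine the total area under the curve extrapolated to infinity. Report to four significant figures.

Trapezoidal AUC_0→6:
  [0→0.5]: (0.00+11.52)/2 × 0.5 = 2.88
  [0.5→1]: (11.52+14.30)/2 × 0.5 = 6.455
  [1→3]: (14.30+9.22)/2 × 2 = 23.52
  [3→4]: (9.22+6.62)/2 × 1 = 7.92
  [4→6]: (6.62+3.37)/2 × 2 = 9.99
  Sum = 50.765 mcg/mL·hr
Extrapolated tail: C_last / k_e = 3.37 / 0.339 = 9.941
AUC_0→∞ = 50.765 + 9.941 = 60.706 mcg/mL·hr

AUC = 60.71 mcg/mL·hr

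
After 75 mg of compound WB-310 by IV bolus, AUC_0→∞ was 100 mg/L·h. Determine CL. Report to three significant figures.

CL = Dose_iv / AUC_0→∞
   = 75 / 100 = 0.75 L/h

CL = 0.750 L/h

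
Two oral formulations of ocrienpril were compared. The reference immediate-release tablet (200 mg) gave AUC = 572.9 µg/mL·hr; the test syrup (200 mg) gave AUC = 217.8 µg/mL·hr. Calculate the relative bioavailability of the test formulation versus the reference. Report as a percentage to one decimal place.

F_rel = (AUC_test/D_test) / (AUC_ref/D_ref)
      = (217.8/200) / (572.9/200)
      = 1.089 / 2.8645 = 0.3802 = 38.02%

F_rel = 38.0%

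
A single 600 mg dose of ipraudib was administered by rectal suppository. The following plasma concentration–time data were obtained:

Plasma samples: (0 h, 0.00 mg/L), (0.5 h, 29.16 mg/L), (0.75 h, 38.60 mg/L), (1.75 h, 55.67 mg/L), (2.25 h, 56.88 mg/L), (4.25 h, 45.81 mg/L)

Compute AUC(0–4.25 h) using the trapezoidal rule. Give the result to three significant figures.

Trapezoidal AUC_0→4.25:
  [0→0.5]: (0.00+29.16)/2 × 0.5 = 7.29
  [0.5→0.75]: (29.16+38.60)/2 × 0.25 = 8.47
  [0.75→1.75]: (38.60+55.67)/2 × 1 = 47.135
  [1.75→2.25]: (55.67+56.88)/2 × 0.5 = 28.1375
  [2.25→4.25]: (56.88+45.81)/2 × 2 = 102.69
  Sum = 193.7225 mg/L·h

AUC = 194 mg/L·h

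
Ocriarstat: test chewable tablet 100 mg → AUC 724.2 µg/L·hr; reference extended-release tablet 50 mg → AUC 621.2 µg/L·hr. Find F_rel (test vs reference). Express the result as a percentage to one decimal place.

F_rel = (AUC_test/D_test) / (AUC_ref/D_ref)
      = (724.2/100) / (621.2/50)
      = 7.242 / 12.424 = 0.5829 = 58.29%

F_rel = 58.3%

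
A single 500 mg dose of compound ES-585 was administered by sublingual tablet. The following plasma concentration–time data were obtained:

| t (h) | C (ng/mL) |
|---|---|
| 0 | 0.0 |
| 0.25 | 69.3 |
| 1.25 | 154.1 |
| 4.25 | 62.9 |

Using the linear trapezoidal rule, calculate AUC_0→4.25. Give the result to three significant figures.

Trapezoidal AUC_0→4.25:
  [0→0.25]: (0.0+69.3)/2 × 0.25 = 8.6625
  [0.25→1.25]: (69.3+154.1)/2 × 1 = 111.7
  [1.25→4.25]: (154.1+62.9)/2 × 3 = 325.5
  Sum = 445.8625 ng/mL·h

AUC = 446 ng/mL·h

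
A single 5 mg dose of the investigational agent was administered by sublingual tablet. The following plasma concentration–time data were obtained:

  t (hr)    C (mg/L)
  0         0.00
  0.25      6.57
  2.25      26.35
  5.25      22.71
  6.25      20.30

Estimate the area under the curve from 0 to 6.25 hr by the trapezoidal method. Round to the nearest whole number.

AUC = 129 mg/L·hr

Trapezoidal AUC_0→6.25:
  [0→0.25]: (0.00+6.57)/2 × 0.25 = 0.82125
  [0.25→2.25]: (6.57+26.35)/2 × 2 = 32.92
  [2.25→5.25]: (26.35+22.71)/2 × 3 = 73.59
  [5.25→6.25]: (22.71+20.30)/2 × 1 = 21.505
  Sum = 128.83625 mg/L·hr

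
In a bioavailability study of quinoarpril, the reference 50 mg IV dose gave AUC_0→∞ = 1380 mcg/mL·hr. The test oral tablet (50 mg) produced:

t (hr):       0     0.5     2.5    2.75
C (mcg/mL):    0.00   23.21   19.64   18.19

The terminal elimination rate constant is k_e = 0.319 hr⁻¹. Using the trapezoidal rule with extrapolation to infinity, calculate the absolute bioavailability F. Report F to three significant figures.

F = 0.0800

Trapezoidal AUC_0→2.75 (oral tablet):
  [0→0.5]: (0.00+23.21)/2 × 0.5 = 5.8025
  [0.5→2.5]: (23.21+19.64)/2 × 2 = 42.85
  [2.5→2.75]: (19.64+18.19)/2 × 0.25 = 4.72875
  Sum = 53.38125 mcg/mL·hr
Tail: C_last/k_e = 18.19/0.319 = 57.022
AUC_0→∞ (oral tablet) = 53.38125 + 57.022 = 110.40325 mcg/mL·hr
F = (AUC_ev/D_ev)/(AUC_iv/D_iv) = (110.40325/50)/(1380/50) = 2.208065/27.6 = 0.0800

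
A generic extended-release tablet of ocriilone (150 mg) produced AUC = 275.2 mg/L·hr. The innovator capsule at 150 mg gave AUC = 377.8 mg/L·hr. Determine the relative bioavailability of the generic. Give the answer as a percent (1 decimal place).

F_rel = (AUC_test/D_test) / (AUC_ref/D_ref)
      = (275.2/150) / (377.8/150)
      = 1.83467 / 2.51867 = 0.7284 = 72.84%

F_rel = 72.8%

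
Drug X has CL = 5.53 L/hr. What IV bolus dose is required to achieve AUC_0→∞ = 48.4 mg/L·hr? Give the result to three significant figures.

Dose = 268 mg

Dose_iv = CL × AUC_0→∞
     = 5.53 × 48.4 = 267.652 mg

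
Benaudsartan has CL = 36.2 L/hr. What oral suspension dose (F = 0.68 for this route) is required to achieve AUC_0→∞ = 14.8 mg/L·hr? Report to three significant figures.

Dose = 788 mg

Dose = CL × AUC_0→∞ / F
     = 36.2 × 14.8 / 0.68 = 787.882 mg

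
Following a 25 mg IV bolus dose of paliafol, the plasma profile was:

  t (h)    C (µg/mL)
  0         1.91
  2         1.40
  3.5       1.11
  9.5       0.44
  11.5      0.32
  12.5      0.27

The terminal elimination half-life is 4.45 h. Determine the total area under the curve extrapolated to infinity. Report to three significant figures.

AUC = 12.6 µg/mL·h

Trapezoidal AUC_0→12.5:
  [0→2]: (1.91+1.40)/2 × 2 = 3.31
  [2→3.5]: (1.40+1.11)/2 × 1.5 = 1.8825
  [3.5→9.5]: (1.11+0.44)/2 × 6 = 4.65
  [9.5→11.5]: (0.44+0.32)/2 × 2 = 0.76
  [11.5→12.5]: (0.32+0.27)/2 × 1 = 0.295
  Sum = 10.8975 µg/mL·h
k_e = ln2 / t½ = 0.693147 / 4.45 = 0.1558 h^-1
Extrapolated tail: C_last / k_e = 0.27 / 0.1558 = 1.733
AUC_0→∞ = 10.8975 + 1.733 = 12.6305 µg/mL·h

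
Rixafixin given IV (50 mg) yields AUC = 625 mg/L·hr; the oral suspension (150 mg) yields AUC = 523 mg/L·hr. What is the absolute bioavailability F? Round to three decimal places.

F = 0.279

F = (AUC_ev / D_ev) / (AUC_iv / D_iv)
  = (523/150) / (625/50)
  = 3.48667 / 12.5 = 0.2789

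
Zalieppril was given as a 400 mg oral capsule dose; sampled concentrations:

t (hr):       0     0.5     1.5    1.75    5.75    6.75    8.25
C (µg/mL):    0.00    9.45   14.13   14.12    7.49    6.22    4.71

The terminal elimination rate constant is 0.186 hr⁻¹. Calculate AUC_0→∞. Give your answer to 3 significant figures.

Trapezoidal AUC_0→8.25:
  [0→0.5]: (0.00+9.45)/2 × 0.5 = 2.3625
  [0.5→1.5]: (9.45+14.13)/2 × 1 = 11.79
  [1.5→1.75]: (14.13+14.12)/2 × 0.25 = 3.53125
  [1.75→5.75]: (14.12+7.49)/2 × 4 = 43.22
  [5.75→6.75]: (7.49+6.22)/2 × 1 = 6.855
  [6.75→8.25]: (6.22+4.71)/2 × 1.5 = 8.1975
  Sum = 75.95625 µg/mL·hr
Extrapolated tail: C_last / k_e = 4.71 / 0.186 = 25.323
AUC_0→∞ = 75.95625 + 25.323 = 101.27925 µg/mL·hr

AUC = 101 µg/mL·hr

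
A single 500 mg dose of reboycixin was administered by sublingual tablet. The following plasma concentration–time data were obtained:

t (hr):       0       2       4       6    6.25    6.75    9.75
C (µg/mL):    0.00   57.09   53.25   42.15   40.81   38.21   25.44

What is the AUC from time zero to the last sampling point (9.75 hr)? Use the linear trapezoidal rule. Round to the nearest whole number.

Trapezoidal AUC_0→9.75:
  [0→2]: (0.00+57.09)/2 × 2 = 57.09
  [2→4]: (57.09+53.25)/2 × 2 = 110.34
  [4→6]: (53.25+42.15)/2 × 2 = 95.4
  [6→6.25]: (42.15+40.81)/2 × 0.25 = 10.37
  [6.25→6.75]: (40.81+38.21)/2 × 0.5 = 19.755
  [6.75→9.75]: (38.21+25.44)/2 × 3 = 95.475
  Sum = 388.43 µg/mL·hr

AUC = 388 µg/mL·hr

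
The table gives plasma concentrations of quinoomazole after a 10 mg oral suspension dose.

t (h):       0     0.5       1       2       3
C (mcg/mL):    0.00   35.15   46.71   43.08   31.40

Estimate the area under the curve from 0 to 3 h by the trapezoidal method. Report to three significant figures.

Trapezoidal AUC_0→3:
  [0→0.5]: (0.00+35.15)/2 × 0.5 = 8.7875
  [0.5→1]: (35.15+46.71)/2 × 0.5 = 20.465
  [1→2]: (46.71+43.08)/2 × 1 = 44.895
  [2→3]: (43.08+31.40)/2 × 1 = 37.24
  Sum = 111.3875 mcg/mL·h

AUC = 111 mcg/mL·h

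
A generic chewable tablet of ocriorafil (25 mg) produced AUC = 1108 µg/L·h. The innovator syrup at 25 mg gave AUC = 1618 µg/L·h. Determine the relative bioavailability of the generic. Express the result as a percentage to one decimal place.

F_rel = (AUC_test/D_test) / (AUC_ref/D_ref)
      = (1108/25) / (1618/25)
      = 44.32 / 64.72 = 0.6848 = 68.48%

F_rel = 68.5%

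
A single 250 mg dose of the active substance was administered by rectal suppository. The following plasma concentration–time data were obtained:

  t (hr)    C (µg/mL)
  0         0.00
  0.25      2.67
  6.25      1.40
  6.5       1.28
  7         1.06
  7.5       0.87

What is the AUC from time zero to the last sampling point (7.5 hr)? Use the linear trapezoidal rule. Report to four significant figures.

Trapezoidal AUC_0→7.5:
  [0→0.25]: (0.00+2.67)/2 × 0.25 = 0.33375
  [0.25→6.25]: (2.67+1.40)/2 × 6 = 12.21
  [6.25→6.5]: (1.40+1.28)/2 × 0.25 = 0.335
  [6.5→7]: (1.28+1.06)/2 × 0.5 = 0.585
  [7→7.5]: (1.06+0.87)/2 × 0.5 = 0.4825
  Sum = 13.94625 µg/mL·hr

AUC = 13.95 µg/mL·hr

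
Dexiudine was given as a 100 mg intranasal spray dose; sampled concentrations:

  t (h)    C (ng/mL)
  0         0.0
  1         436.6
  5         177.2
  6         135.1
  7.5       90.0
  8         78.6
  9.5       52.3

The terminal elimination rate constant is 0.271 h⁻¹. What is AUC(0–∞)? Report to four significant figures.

Trapezoidal AUC_0→9.5:
  [0→1]: (0.0+436.6)/2 × 1 = 218.3
  [1→5]: (436.6+177.2)/2 × 4 = 1227.6
  [5→6]: (177.2+135.1)/2 × 1 = 156.15
  [6→7.5]: (135.1+90.0)/2 × 1.5 = 168.825
  [7.5→8]: (90.0+78.6)/2 × 0.5 = 42.15
  [8→9.5]: (78.6+52.3)/2 × 1.5 = 98.175
  Sum = 1911.2 ng/mL·h
Extrapolated tail: C_last / k_e = 52.3 / 0.271 = 192.989
AUC_0→∞ = 1911.2 + 192.989 = 2104.189 ng/mL·h

AUC = 2104 ng/mL·h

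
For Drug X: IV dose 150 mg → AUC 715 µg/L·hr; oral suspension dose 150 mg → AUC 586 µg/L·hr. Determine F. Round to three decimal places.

F = 0.820

F = (AUC_ev / D_ev) / (AUC_iv / D_iv)
  = (586/150) / (715/150)
  = 3.90667 / 4.76667 = 0.8196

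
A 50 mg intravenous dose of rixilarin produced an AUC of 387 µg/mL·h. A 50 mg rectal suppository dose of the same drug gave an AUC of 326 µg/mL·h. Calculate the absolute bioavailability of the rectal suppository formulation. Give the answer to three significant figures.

F = 0.842

F = (AUC_ev / D_ev) / (AUC_iv / D_iv)
  = (326/50) / (387/50)
  = 6.52 / 7.74 = 0.8424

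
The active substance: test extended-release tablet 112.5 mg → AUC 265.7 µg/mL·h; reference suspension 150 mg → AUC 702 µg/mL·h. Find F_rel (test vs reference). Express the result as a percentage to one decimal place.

F_rel = 50.5%

F_rel = (AUC_test/D_test) / (AUC_ref/D_ref)
      = (265.7/112.5) / (702/150)
      = 2.36178 / 4.68 = 0.5047 = 50.47%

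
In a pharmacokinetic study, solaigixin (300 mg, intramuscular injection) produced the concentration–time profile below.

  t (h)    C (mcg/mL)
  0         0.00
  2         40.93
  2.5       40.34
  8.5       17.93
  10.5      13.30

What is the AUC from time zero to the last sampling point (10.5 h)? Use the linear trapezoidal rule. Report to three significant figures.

Trapezoidal AUC_0→10.5:
  [0→2]: (0.00+40.93)/2 × 2 = 40.93
  [2→2.5]: (40.93+40.34)/2 × 0.5 = 20.3175
  [2.5→8.5]: (40.34+17.93)/2 × 6 = 174.81
  [8.5→10.5]: (17.93+13.30)/2 × 2 = 31.23
  Sum = 267.2875 mcg/mL·h

AUC = 267 mcg/mL·h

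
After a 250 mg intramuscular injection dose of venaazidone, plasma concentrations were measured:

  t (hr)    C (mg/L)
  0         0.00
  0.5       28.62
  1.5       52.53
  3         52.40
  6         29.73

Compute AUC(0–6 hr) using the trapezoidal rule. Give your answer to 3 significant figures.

AUC = 250 mg/L·hr

Trapezoidal AUC_0→6:
  [0→0.5]: (0.00+28.62)/2 × 0.5 = 7.155
  [0.5→1.5]: (28.62+52.53)/2 × 1 = 40.575
  [1.5→3]: (52.53+52.40)/2 × 1.5 = 78.6975
  [3→6]: (52.40+29.73)/2 × 3 = 123.195
  Sum = 249.6225 mg/L·hr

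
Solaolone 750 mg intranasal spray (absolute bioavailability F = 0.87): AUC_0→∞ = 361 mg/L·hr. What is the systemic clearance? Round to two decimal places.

CL = 1.81 L/hr

CL = F × Dose / AUC_0→∞
   = 0.87 × 750 / 361 = 1.80748 L/hr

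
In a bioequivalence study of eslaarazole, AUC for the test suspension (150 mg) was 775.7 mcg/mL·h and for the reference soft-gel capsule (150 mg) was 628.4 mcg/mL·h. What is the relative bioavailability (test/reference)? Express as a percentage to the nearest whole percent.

F_rel = 123%

F_rel = (AUC_test/D_test) / (AUC_ref/D_ref)
      = (775.7/150) / (628.4/150)
      = 5.17133 / 4.18933 = 1.2344 = 123.44%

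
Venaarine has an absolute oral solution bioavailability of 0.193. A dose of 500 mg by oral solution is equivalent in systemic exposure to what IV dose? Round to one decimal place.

D_iv = 96.5 mg

Systemic exposure from an extravascular dose = F × D_ev, so the equivalent IV dose is F × D_ev.
D_iv = F × D_ev = 0.193 × 500 = 96.5 mg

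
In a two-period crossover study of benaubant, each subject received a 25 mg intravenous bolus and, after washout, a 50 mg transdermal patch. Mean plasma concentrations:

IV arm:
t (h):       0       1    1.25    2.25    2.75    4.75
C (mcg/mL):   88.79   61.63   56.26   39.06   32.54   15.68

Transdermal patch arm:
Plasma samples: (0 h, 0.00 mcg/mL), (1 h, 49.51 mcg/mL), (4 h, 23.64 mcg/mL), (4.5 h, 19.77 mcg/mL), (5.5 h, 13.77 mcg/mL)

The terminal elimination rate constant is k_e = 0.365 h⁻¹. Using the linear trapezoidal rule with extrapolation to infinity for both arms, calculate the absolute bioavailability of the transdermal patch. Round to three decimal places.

Trapezoidal AUC_0→4.75 (IV):
  [0→1]: (88.79+61.63)/2 × 1 = 75.21
  [1→1.25]: (61.63+56.26)/2 × 0.25 = 14.73625
  [1.25→2.25]: (56.26+39.06)/2 × 1 = 47.66
  [2.25→2.75]: (39.06+32.54)/2 × 0.5 = 17.9
  [2.75→4.75]: (32.54+15.68)/2 × 2 = 48.22
  Sum = 203.72625 mcg/mL·h
IV tail: 15.68/0.365 = 42.959; AUC_iv,0→∞ = 203.72625 + 42.959 = 246.68525 mcg/mL·h
Trapezoidal AUC_0→5.5 (transdermal patch):
  [0→1]: (0.00+49.51)/2 × 1 = 24.755
  [1→4]: (49.51+23.64)/2 × 3 = 109.725
  [4→4.5]: (23.64+19.77)/2 × 0.5 = 10.8525
  [4.5→5.5]: (19.77+13.77)/2 × 1 = 16.77
  Sum = 162.1025 mcg/mL·h
transdermal patch tail: 13.77/0.365 = 37.726; AUC_ev,0→∞ = 162.1025 + 37.726 = 199.8285 mcg/mL·h
F = (AUC_ev/D_ev)/(AUC_iv/D_iv) = (199.8285/50)/(246.68525/25) = 3.99657/9.86741 = 0.4050

F = 0.405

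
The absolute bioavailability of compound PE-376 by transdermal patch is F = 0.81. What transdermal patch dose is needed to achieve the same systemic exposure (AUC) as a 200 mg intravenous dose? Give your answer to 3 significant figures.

For equal systemic exposure: F × D_ev = D_iv
D_ev = D_iv / F = 200 / 0.81 = 246.914 mg

D_transdermal = 247 mg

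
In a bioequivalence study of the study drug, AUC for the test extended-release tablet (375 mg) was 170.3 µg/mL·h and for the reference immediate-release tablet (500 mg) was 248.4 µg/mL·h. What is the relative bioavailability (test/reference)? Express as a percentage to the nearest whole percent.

F_rel = 91%

F_rel = (AUC_test/D_test) / (AUC_ref/D_ref)
      = (170.3/375) / (248.4/500)
      = 0.454133 / 0.4968 = 0.9141 = 91.41%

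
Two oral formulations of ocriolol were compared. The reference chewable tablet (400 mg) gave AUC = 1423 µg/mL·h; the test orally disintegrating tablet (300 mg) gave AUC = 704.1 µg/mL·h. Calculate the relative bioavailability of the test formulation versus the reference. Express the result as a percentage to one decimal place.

F_rel = 66.0%

F_rel = (AUC_test/D_test) / (AUC_ref/D_ref)
      = (704.1/300) / (1423/400)
      = 2.347 / 3.5575 = 0.6597 = 65.97%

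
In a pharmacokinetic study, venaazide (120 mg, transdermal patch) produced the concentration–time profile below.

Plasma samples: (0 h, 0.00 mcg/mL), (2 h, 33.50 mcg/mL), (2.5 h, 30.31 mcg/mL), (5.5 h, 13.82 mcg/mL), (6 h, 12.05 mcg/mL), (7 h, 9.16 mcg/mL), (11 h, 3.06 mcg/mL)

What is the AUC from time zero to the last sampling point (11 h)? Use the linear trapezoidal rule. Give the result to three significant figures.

AUC = 157 mcg/mL·h

Trapezoidal AUC_0→11:
  [0→2]: (0.00+33.50)/2 × 2 = 33.5
  [2→2.5]: (33.50+30.31)/2 × 0.5 = 15.9525
  [2.5→5.5]: (30.31+13.82)/2 × 3 = 66.195
  [5.5→6]: (13.82+12.05)/2 × 0.5 = 6.4675
  [6→7]: (12.05+9.16)/2 × 1 = 10.605
  [7→11]: (9.16+3.06)/2 × 4 = 24.44
  Sum = 157.16 mcg/mL·h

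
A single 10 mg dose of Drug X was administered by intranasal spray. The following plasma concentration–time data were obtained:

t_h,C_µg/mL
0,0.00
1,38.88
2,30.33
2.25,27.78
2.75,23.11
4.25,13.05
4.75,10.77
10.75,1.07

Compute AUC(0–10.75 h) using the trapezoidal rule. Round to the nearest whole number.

AUC = 143 µg/mL·h

Trapezoidal AUC_0→10.75:
  [0→1]: (0.00+38.88)/2 × 1 = 19.44
  [1→2]: (38.88+30.33)/2 × 1 = 34.605
  [2→2.25]: (30.33+27.78)/2 × 0.25 = 7.26375
  [2.25→2.75]: (27.78+23.11)/2 × 0.5 = 12.7225
  [2.75→4.25]: (23.11+13.05)/2 × 1.5 = 27.12
  [4.25→4.75]: (13.05+10.77)/2 × 0.5 = 5.955
  [4.75→10.75]: (10.77+1.07)/2 × 6 = 35.52
  Sum = 142.62625 µg/mL·h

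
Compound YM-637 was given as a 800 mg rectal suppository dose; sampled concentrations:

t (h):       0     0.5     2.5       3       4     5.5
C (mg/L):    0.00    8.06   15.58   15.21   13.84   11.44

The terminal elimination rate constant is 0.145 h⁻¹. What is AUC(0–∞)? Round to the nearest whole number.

Trapezoidal AUC_0→5.5:
  [0→0.5]: (0.00+8.06)/2 × 0.5 = 2.015
  [0.5→2.5]: (8.06+15.58)/2 × 2 = 23.64
  [2.5→3]: (15.58+15.21)/2 × 0.5 = 7.6975
  [3→4]: (15.21+13.84)/2 × 1 = 14.525
  [4→5.5]: (13.84+11.44)/2 × 1.5 = 18.96
  Sum = 66.8375 mg/L·h
Extrapolated tail: C_last / k_e = 11.44 / 0.145 = 78.897
AUC_0→∞ = 66.8375 + 78.897 = 145.7345 mg/L·h

AUC = 146 mg/L·h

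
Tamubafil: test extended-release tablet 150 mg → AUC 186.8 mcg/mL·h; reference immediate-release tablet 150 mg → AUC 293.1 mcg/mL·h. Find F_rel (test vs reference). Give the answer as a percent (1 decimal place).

F_rel = (AUC_test/D_test) / (AUC_ref/D_ref)
      = (186.8/150) / (293.1/150)
      = 1.24533 / 1.954 = 0.6373 = 63.73%

F_rel = 63.7%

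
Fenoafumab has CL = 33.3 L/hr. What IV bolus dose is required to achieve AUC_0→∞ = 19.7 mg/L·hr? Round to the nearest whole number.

Dose = 656 mg

Dose_iv = CL × AUC_0→∞
     = 33.3 × 19.7 = 656.01 mg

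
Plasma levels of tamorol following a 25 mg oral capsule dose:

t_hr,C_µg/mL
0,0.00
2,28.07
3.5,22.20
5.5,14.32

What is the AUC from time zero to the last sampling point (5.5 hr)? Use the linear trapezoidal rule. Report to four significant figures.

Trapezoidal AUC_0→5.5:
  [0→2]: (0.00+28.07)/2 × 2 = 28.07
  [2→3.5]: (28.07+22.20)/2 × 1.5 = 37.7025
  [3.5→5.5]: (22.20+14.32)/2 × 2 = 36.52
  Sum = 102.2925 µg/mL·hr

AUC = 102.3 µg/mL·hr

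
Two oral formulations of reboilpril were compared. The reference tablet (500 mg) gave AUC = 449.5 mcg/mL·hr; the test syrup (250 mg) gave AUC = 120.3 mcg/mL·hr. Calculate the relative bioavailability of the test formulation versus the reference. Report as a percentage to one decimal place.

F_rel = (AUC_test/D_test) / (AUC_ref/D_ref)
      = (120.3/250) / (449.5/500)
      = 0.4812 / 0.899 = 0.5353 = 53.53%

F_rel = 53.5%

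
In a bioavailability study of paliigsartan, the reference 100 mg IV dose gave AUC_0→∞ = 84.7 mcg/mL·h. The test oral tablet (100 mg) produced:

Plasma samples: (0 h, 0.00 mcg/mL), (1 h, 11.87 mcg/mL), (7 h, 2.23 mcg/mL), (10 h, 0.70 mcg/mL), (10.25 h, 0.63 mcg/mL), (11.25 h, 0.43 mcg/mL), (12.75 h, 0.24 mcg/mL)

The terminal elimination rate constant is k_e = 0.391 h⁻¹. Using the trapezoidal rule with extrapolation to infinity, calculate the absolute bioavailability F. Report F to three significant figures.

F = 0.643

Trapezoidal AUC_0→12.75 (oral tablet):
  [0→1]: (0.00+11.87)/2 × 1 = 5.935
  [1→7]: (11.87+2.23)/2 × 6 = 42.3
  [7→10]: (2.23+0.70)/2 × 3 = 4.395
  [10→10.25]: (0.70+0.63)/2 × 0.25 = 0.16625
  [10.25→11.25]: (0.63+0.43)/2 × 1 = 0.53
  [11.25→12.75]: (0.43+0.24)/2 × 1.5 = 0.5025
  Sum = 53.82875 mcg/mL·h
Tail: C_last/k_e = 0.24/0.391 = 0.614
AUC_0→∞ (oral tablet) = 53.82875 + 0.614 = 54.44275 mcg/mL·h
F = (AUC_ev/D_ev)/(AUC_iv/D_iv) = (54.44275/100)/(84.7/100) = 0.5444275/0.847 = 0.6428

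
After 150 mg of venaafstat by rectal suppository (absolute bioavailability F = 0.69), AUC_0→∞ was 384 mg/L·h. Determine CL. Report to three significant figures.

CL = F × Dose / AUC_0→∞
   = 0.69 × 150 / 384 = 0.26953125 L/h

CL = 0.270 L/h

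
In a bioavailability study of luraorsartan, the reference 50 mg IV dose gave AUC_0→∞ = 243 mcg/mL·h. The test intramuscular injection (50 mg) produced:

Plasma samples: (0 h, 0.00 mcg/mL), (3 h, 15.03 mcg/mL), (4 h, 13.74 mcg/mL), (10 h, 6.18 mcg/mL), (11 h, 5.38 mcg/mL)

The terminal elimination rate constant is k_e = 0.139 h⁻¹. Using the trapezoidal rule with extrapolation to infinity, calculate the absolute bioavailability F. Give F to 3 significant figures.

F = 0.581

Trapezoidal AUC_0→11 (intramuscular injection):
  [0→3]: (0.00+15.03)/2 × 3 = 22.545
  [3→4]: (15.03+13.74)/2 × 1 = 14.385
  [4→10]: (13.74+6.18)/2 × 6 = 59.76
  [10→11]: (6.18+5.38)/2 × 1 = 5.78
  Sum = 102.47 mcg/mL·h
Tail: C_last/k_e = 5.38/0.139 = 38.705
AUC_0→∞ (intramuscular injection) = 102.47 + 38.705 = 141.175 mcg/mL·h
F = (AUC_ev/D_ev)/(AUC_iv/D_iv) = (141.175/50)/(243/50) = 2.8235/4.86 = 0.5810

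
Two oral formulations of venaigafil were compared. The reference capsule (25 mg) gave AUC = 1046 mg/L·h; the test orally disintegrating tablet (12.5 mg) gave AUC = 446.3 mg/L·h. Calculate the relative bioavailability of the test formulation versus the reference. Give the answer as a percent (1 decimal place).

F_rel = (AUC_test/D_test) / (AUC_ref/D_ref)
      = (446.3/12.5) / (1046/25)
      = 35.704 / 41.84 = 0.8533 = 85.33%

F_rel = 85.3%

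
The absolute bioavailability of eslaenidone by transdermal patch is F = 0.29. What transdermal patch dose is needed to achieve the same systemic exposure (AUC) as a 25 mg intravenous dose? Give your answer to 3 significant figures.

D_transdermal = 86.2 mg

For equal systemic exposure: F × D_ev = D_iv
D_ev = D_iv / F = 25 / 0.29 = 86.2069 mg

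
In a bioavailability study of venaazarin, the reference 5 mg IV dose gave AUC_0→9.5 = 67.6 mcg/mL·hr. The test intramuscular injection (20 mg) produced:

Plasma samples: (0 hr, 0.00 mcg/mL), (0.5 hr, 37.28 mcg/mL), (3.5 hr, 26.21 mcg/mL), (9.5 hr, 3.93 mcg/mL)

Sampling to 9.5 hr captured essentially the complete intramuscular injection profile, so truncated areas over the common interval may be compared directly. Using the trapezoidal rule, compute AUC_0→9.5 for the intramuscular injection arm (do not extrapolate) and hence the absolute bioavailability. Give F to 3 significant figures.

F = 0.721

Trapezoidal AUC_0→9.5 (intramuscular injection):
  [0→0.5]: (0.00+37.28)/2 × 0.5 = 9.32
  [0.5→3.5]: (37.28+26.21)/2 × 3 = 95.235
  [3.5→9.5]: (26.21+3.93)/2 × 6 = 90.42
  Sum = 194.975 mcg/mL·hr
F = (AUC_ev/D_ev)/(AUC_iv/D_iv) = (194.975/20)/(67.6/5) = 9.74875/13.52 = 0.7211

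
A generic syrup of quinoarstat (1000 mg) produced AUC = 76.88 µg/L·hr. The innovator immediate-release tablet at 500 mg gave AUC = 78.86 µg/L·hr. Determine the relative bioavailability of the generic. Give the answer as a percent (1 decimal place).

F_rel = (AUC_test/D_test) / (AUC_ref/D_ref)
      = (76.88/1000) / (78.86/500)
      = 0.07688 / 0.15772 = 0.4874 = 48.74%

F_rel = 48.7%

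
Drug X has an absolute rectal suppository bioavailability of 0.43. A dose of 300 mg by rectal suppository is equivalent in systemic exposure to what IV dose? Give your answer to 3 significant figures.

D_iv = 129 mg

Systemic exposure from an extravascular dose = F × D_ev, so the equivalent IV dose is F × D_ev.
D_iv = F × D_ev = 0.43 × 300 = 129 mg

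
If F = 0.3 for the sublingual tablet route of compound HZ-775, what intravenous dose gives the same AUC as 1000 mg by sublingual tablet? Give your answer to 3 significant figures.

D_iv = 300 mg

Systemic exposure from an extravascular dose = F × D_ev, so the equivalent IV dose is F × D_ev.
D_iv = F × D_ev = 0.3 × 1000 = 300 mg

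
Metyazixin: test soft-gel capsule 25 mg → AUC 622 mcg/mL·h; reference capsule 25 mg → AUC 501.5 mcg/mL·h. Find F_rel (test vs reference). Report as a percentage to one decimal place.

F_rel = (AUC_test/D_test) / (AUC_ref/D_ref)
      = (622/25) / (501.5/25)
      = 24.88 / 20.06 = 1.2403 = 124.03%

F_rel = 124.0%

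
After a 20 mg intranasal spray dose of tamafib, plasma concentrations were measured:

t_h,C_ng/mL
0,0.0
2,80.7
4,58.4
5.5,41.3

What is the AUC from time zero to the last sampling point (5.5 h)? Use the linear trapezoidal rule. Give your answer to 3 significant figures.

Trapezoidal AUC_0→5.5:
  [0→2]: (0.0+80.7)/2 × 2 = 80.7
  [2→4]: (80.7+58.4)/2 × 2 = 139.1
  [4→5.5]: (58.4+41.3)/2 × 1.5 = 74.775
  Sum = 294.575 ng/mL·h

AUC = 295 ng/mL·h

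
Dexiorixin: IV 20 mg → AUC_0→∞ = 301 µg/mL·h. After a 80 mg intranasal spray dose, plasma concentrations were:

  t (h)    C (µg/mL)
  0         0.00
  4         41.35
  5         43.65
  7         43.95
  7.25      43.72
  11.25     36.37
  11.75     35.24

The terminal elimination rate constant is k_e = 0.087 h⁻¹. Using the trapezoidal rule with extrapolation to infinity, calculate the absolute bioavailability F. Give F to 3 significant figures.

Trapezoidal AUC_0→11.75 (intranasal spray):
  [0→4]: (0.00+41.35)/2 × 4 = 82.7
  [4→5]: (41.35+43.65)/2 × 1 = 42.5
  [5→7]: (43.65+43.95)/2 × 2 = 87.6
  [7→7.25]: (43.95+43.72)/2 × 0.25 = 10.95875
  [7.25→11.25]: (43.72+36.37)/2 × 4 = 160.18
  [11.25→11.75]: (36.37+35.24)/2 × 0.5 = 17.9025
  Sum = 401.84125 µg/mL·h
Tail: C_last/k_e = 35.24/0.087 = 405.057
AUC_0→∞ (intranasal spray) = 401.84125 + 405.057 = 806.89825 µg/mL·h
F = (AUC_ev/D_ev)/(AUC_iv/D_iv) = (806.89825/80)/(301/20) = 10.0862/15.05 = 0.6702

F = 0.670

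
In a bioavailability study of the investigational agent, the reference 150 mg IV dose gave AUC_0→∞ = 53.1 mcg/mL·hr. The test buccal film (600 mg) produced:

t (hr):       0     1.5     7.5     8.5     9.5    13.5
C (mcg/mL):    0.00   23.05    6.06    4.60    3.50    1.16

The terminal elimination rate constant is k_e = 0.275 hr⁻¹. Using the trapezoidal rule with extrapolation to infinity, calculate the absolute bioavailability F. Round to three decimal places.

Trapezoidal AUC_0→13.5 (buccal film):
  [0→1.5]: (0.00+23.05)/2 × 1.5 = 17.2875
  [1.5→7.5]: (23.05+6.06)/2 × 6 = 87.33
  [7.5→8.5]: (6.06+4.60)/2 × 1 = 5.33
  [8.5→9.5]: (4.60+3.50)/2 × 1 = 4.05
  [9.5→13.5]: (3.50+1.16)/2 × 4 = 9.32
  Sum = 123.3175 mcg/mL·hr
Tail: C_last/k_e = 1.16/0.275 = 4.218
AUC_0→∞ (buccal film) = 123.3175 + 4.218 = 127.5355 mcg/mL·hr
F = (AUC_ev/D_ev)/(AUC_iv/D_iv) = (127.5355/600)/(53.1/150) = 0.212559/0.354 = 0.6004

F = 0.600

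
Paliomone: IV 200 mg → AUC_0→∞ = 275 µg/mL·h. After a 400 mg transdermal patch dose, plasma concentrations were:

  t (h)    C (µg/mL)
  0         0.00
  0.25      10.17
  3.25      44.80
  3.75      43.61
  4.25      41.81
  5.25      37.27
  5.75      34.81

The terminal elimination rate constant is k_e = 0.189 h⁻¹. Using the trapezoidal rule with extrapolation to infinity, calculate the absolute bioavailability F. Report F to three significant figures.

Trapezoidal AUC_0→5.75 (transdermal patch):
  [0→0.25]: (0.00+10.17)/2 × 0.25 = 1.27125
  [0.25→3.25]: (10.17+44.80)/2 × 3 = 82.455
  [3.25→3.75]: (44.80+43.61)/2 × 0.5 = 22.1025
  [3.75→4.25]: (43.61+41.81)/2 × 0.5 = 21.355
  [4.25→5.25]: (41.81+37.27)/2 × 1 = 39.54
  [5.25→5.75]: (37.27+34.81)/2 × 0.5 = 18.02
  Sum = 184.74375 µg/mL·h
Tail: C_last/k_e = 34.81/0.189 = 184.180
AUC_0→∞ (transdermal patch) = 184.74375 + 184.180 = 368.92375 µg/mL·h
F = (AUC_ev/D_ev)/(AUC_iv/D_iv) = (368.92375/400)/(275/200) = 0.922309/1.375 = 0.6708

F = 0.671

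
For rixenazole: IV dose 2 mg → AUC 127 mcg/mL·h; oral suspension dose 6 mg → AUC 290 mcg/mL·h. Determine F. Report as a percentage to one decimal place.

F = 76.1%

F = (AUC_ev / D_ev) / (AUC_iv / D_iv)
  = (290/6) / (127/2)
  = 48.3333 / 63.5 = 0.7612
  = 76.12%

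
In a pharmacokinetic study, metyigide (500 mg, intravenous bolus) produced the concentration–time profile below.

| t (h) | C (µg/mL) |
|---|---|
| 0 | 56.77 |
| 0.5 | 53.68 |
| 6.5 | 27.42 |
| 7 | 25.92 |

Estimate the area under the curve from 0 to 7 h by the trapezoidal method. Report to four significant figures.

AUC = 284.2 µg/mL·h

Trapezoidal AUC_0→7:
  [0→0.5]: (56.77+53.68)/2 × 0.5 = 27.6125
  [0.5→6.5]: (53.68+27.42)/2 × 6 = 243.3
  [6.5→7]: (27.42+25.92)/2 × 0.5 = 13.335
  Sum = 284.2475 µg/mL·h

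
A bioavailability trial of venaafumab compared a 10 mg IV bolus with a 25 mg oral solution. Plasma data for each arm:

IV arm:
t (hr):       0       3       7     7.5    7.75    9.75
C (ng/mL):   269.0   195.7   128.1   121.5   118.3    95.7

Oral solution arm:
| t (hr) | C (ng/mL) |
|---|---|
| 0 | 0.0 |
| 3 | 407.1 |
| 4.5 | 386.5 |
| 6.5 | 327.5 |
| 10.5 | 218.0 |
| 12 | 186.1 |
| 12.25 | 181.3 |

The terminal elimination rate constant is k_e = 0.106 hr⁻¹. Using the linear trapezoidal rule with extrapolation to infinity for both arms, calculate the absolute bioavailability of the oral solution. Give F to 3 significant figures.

F = 0.794

Trapezoidal AUC_0→9.75 (IV):
  [0→3]: (269.0+195.7)/2 × 3 = 697.05
  [3→7]: (195.7+128.1)/2 × 4 = 647.6
  [7→7.5]: (128.1+121.5)/2 × 0.5 = 62.4
  [7.5→7.75]: (121.5+118.3)/2 × 0.25 = 29.975
  [7.75→9.75]: (118.3+95.7)/2 × 2 = 214.0
  Sum = 1651.025 ng/mL·hr
IV tail: 95.7/0.106 = 902.830; AUC_iv,0→∞ = 1651.025 + 902.830 = 2553.855 ng/mL·hr
Trapezoidal AUC_0→12.25 (oral solution):
  [0→3]: (0.0+407.1)/2 × 3 = 610.65
  [3→4.5]: (407.1+386.5)/2 × 1.5 = 595.2
  [4.5→6.5]: (386.5+327.5)/2 × 2 = 714.0
  [6.5→10.5]: (327.5+218.0)/2 × 4 = 1091.0
  [10.5→12]: (218.0+186.1)/2 × 1.5 = 303.075
  [12→12.25]: (186.1+181.3)/2 × 0.25 = 45.925
  Sum = 3359.85 ng/mL·hr
oral solution tail: 181.3/0.106 = 1710.377; AUC_ev,0→∞ = 3359.85 + 1710.377 = 5070.227 ng/mL·hr
F = (AUC_ev/D_ev)/(AUC_iv/D_iv) = (5070.227/25)/(2553.855/10) = 202.80908/255.3855 = 0.7941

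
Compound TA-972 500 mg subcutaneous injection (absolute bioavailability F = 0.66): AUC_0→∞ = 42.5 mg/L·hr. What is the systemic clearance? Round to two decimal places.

CL = 7.76 L/hr

CL = F × Dose / AUC_0→∞
   = 0.66 × 500 / 42.5 = 7.76471 L/hr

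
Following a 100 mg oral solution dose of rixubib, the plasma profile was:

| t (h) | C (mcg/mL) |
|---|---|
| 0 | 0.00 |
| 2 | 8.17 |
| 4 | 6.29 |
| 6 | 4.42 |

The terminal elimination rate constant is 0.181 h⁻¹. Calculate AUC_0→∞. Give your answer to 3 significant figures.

AUC = 57.8 mcg/mL·h

Trapezoidal AUC_0→6:
  [0→2]: (0.00+8.17)/2 × 2 = 8.17
  [2→4]: (8.17+6.29)/2 × 2 = 14.46
  [4→6]: (6.29+4.42)/2 × 2 = 10.71
  Sum = 33.34 mcg/mL·h
Extrapolated tail: C_last / k_e = 4.42 / 0.181 = 24.420
AUC_0→∞ = 33.34 + 24.420 = 57.76 mcg/mL·h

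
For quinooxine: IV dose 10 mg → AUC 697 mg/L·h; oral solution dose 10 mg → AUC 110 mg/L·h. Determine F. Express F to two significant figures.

F = (AUC_ev / D_ev) / (AUC_iv / D_iv)
  = (110/10) / (697/10)
  = 11 / 69.7 = 0.1578

F = 0.16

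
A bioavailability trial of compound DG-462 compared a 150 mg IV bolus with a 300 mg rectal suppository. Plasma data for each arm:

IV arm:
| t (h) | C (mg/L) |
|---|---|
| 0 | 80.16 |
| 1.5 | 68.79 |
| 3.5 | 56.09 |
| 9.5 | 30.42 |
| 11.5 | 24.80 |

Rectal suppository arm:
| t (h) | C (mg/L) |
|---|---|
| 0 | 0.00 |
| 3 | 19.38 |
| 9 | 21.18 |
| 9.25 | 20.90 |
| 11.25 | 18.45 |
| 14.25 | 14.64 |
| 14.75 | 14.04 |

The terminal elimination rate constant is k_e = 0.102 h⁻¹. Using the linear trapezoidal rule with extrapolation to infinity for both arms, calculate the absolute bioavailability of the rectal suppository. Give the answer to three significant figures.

F = 0.245

Trapezoidal AUC_0→11.5 (IV):
  [0→1.5]: (80.16+68.79)/2 × 1.5 = 111.7125
  [1.5→3.5]: (68.79+56.09)/2 × 2 = 124.88
  [3.5→9.5]: (56.09+30.42)/2 × 6 = 259.53
  [9.5→11.5]: (30.42+24.80)/2 × 2 = 55.22
  Sum = 551.3425 mg/L·h
IV tail: 24.80/0.102 = 243.137; AUC_iv,0→∞ = 551.3425 + 243.137 = 794.4795 mg/L·h
Trapezoidal AUC_0→14.75 (rectal suppository):
  [0→3]: (0.00+19.38)/2 × 3 = 29.07
  [3→9]: (19.38+21.18)/2 × 6 = 121.68
  [9→9.25]: (21.18+20.90)/2 × 0.25 = 5.26
  [9.25→11.25]: (20.90+18.45)/2 × 2 = 39.35
  [11.25→14.25]: (18.45+14.64)/2 × 3 = 49.635
  [14.25→14.75]: (14.64+14.04)/2 × 0.5 = 7.17
  Sum = 252.165 mg/L·h
rectal suppository tail: 14.04/0.102 = 137.647; AUC_ev,0→∞ = 252.165 + 137.647 = 389.812 mg/L·h
F = (AUC_ev/D_ev)/(AUC_iv/D_iv) = (389.812/300)/(794.4795/150) = 1.29937/5.29653 = 0.2453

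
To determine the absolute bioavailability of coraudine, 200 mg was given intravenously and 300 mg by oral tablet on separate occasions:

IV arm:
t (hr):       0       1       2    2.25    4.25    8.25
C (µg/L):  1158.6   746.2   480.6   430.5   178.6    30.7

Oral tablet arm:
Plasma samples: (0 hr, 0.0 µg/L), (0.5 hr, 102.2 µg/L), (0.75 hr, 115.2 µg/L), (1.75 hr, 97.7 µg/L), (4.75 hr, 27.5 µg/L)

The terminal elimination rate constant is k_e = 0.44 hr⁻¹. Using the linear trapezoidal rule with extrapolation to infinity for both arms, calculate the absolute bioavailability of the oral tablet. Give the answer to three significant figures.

Trapezoidal AUC_0→8.25 (IV):
  [0→1]: (1158.6+746.2)/2 × 1 = 952.4
  [1→2]: (746.2+480.6)/2 × 1 = 613.4
  [2→2.25]: (480.6+430.5)/2 × 0.25 = 113.8875
  [2.25→4.25]: (430.5+178.6)/2 × 2 = 609.1
  [4.25→8.25]: (178.6+30.7)/2 × 4 = 418.6
  Sum = 2707.3875 µg/L·hr
IV tail: 30.7/0.44 = 69.773; AUC_iv,0→∞ = 2707.3875 + 69.773 = 2777.1605 µg/L·hr
Trapezoidal AUC_0→4.75 (oral tablet):
  [0→0.5]: (0.0+102.2)/2 × 0.5 = 25.55
  [0.5→0.75]: (102.2+115.2)/2 × 0.25 = 27.175
  [0.75→1.75]: (115.2+97.7)/2 × 1 = 106.45
  [1.75→4.75]: (97.7+27.5)/2 × 3 = 187.8
  Sum = 346.975 µg/L·hr
oral tablet tail: 27.5/0.44 = 62.500; AUC_ev,0→∞ = 346.975 + 62.500 = 409.475 µg/L·hr
F = (AUC_ev/D_ev)/(AUC_iv/D_iv) = (409.475/300)/(2777.1605/200) = 1.36492/13.8858 = 0.0983

F = 0.0983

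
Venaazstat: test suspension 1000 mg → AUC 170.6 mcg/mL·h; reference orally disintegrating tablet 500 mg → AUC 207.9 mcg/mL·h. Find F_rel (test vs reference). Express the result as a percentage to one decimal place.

F_rel = (AUC_test/D_test) / (AUC_ref/D_ref)
      = (170.6/1000) / (207.9/500)
      = 0.1706 / 0.4158 = 0.4103 = 41.03%

F_rel = 41.0%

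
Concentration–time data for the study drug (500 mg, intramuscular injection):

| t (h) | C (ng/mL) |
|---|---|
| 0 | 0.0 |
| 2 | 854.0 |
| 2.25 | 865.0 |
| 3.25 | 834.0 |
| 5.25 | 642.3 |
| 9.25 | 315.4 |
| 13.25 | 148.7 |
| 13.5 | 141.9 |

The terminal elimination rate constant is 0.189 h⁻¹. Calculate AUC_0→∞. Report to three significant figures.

AUC = 7030 ng/mL·h

Trapezoidal AUC_0→13.5:
  [0→2]: (0.0+854.0)/2 × 2 = 854.0
  [2→2.25]: (854.0+865.0)/2 × 0.25 = 214.875
  [2.25→3.25]: (865.0+834.0)/2 × 1 = 849.5
  [3.25→5.25]: (834.0+642.3)/2 × 2 = 1476.3
  [5.25→9.25]: (642.3+315.4)/2 × 4 = 1915.4
  [9.25→13.25]: (315.4+148.7)/2 × 4 = 928.2
  [13.25→13.5]: (148.7+141.9)/2 × 0.25 = 36.325
  Sum = 6274.6 ng/mL·h
Extrapolated tail: C_last / k_e = 141.9 / 0.189 = 750.794
AUC_0→∞ = 6274.6 + 750.794 = 7025.394 ng/mL·h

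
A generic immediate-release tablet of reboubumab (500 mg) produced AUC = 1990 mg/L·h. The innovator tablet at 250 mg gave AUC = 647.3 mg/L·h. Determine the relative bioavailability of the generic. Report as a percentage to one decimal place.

F_rel = (AUC_test/D_test) / (AUC_ref/D_ref)
      = (1990/500) / (647.3/250)
      = 3.98 / 2.5892 = 1.5372 = 153.72%

F_rel = 153.7%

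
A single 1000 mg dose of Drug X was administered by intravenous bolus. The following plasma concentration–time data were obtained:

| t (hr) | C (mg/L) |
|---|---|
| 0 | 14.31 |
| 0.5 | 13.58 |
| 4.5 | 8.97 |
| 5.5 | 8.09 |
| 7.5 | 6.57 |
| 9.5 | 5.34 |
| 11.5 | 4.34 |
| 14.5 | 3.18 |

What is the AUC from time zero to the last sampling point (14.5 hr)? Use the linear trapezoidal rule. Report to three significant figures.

Trapezoidal AUC_0→14.5:
  [0→0.5]: (14.31+13.58)/2 × 0.5 = 6.9725
  [0.5→4.5]: (13.58+8.97)/2 × 4 = 45.1
  [4.5→5.5]: (8.97+8.09)/2 × 1 = 8.53
  [5.5→7.5]: (8.09+6.57)/2 × 2 = 14.66
  [7.5→9.5]: (6.57+5.34)/2 × 2 = 11.91
  [9.5→11.5]: (5.34+4.34)/2 × 2 = 9.68
  [11.5→14.5]: (4.34+3.18)/2 × 3 = 11.28
  Sum = 108.1325 mg/L·hr

AUC = 108 mg/L·hr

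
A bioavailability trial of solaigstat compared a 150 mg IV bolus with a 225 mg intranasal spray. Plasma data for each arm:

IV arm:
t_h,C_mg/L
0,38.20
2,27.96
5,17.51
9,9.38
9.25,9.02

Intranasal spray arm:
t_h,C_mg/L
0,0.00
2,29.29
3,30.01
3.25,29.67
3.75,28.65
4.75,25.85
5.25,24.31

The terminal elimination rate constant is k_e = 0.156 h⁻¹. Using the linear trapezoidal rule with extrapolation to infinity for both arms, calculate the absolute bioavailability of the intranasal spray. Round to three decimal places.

F = 0.743

Trapezoidal AUC_0→9.25 (IV):
  [0→2]: (38.20+27.96)/2 × 2 = 66.16
  [2→5]: (27.96+17.51)/2 × 3 = 68.205
  [5→9]: (17.51+9.38)/2 × 4 = 53.78
  [9→9.25]: (9.38+9.02)/2 × 0.25 = 2.3
  Sum = 190.445 mg/L·h
IV tail: 9.02/0.156 = 57.821; AUC_iv,0→∞ = 190.445 + 57.821 = 248.266 mg/L·h
Trapezoidal AUC_0→5.25 (intranasal spray):
  [0→2]: (0.00+29.29)/2 × 2 = 29.29
  [2→3]: (29.29+30.01)/2 × 1 = 29.65
  [3→3.25]: (30.01+29.67)/2 × 0.25 = 7.46
  [3.25→3.75]: (29.67+28.65)/2 × 0.5 = 14.58
  [3.75→4.75]: (28.65+25.85)/2 × 1 = 27.25
  [4.75→5.25]: (25.85+24.31)/2 × 0.5 = 12.54
  Sum = 120.77 mg/L·h
intranasal spray tail: 24.31/0.156 = 155.833; AUC_ev,0→∞ = 120.77 + 155.833 = 276.603 mg/L·h
F = (AUC_ev/D_ev)/(AUC_iv/D_iv) = (276.603/225)/(248.266/150) = 1.22935/1.65511 = 0.7428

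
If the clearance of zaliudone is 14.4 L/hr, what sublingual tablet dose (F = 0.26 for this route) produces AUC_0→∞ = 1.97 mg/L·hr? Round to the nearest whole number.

Dose = CL × AUC_0→∞ / F
     = 14.4 × 1.97 / 0.26 = 109.108 mg

Dose = 109 mg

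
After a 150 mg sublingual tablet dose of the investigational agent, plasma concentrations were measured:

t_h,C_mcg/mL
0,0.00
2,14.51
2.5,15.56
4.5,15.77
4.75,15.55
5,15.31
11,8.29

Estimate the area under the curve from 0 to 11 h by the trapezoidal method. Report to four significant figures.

AUC = 131.9 mcg/mL·h

Trapezoidal AUC_0→11:
  [0→2]: (0.00+14.51)/2 × 2 = 14.51
  [2→2.5]: (14.51+15.56)/2 × 0.5 = 7.5175
  [2.5→4.5]: (15.56+15.77)/2 × 2 = 31.33
  [4.5→4.75]: (15.77+15.55)/2 × 0.25 = 3.915
  [4.75→5]: (15.55+15.31)/2 × 0.25 = 3.8575
  [5→11]: (15.31+8.29)/2 × 6 = 70.8
  Sum = 131.93 mcg/mL·h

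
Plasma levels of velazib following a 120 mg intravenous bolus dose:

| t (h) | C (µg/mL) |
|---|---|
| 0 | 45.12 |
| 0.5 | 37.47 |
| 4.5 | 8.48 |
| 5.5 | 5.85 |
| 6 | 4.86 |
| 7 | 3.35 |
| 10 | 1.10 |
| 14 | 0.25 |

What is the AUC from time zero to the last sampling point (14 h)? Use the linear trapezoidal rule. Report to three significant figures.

AUC = 136 µg/mL·h

Trapezoidal AUC_0→14:
  [0→0.5]: (45.12+37.47)/2 × 0.5 = 20.6475
  [0.5→4.5]: (37.47+8.48)/2 × 4 = 91.9
  [4.5→5.5]: (8.48+5.85)/2 × 1 = 7.165
  [5.5→6]: (5.85+4.86)/2 × 0.5 = 2.6775
  [6→7]: (4.86+3.35)/2 × 1 = 4.105
  [7→10]: (3.35+1.10)/2 × 3 = 6.675
  [10→14]: (1.10+0.25)/2 × 4 = 2.7
  Sum = 135.87 µg/mL·h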